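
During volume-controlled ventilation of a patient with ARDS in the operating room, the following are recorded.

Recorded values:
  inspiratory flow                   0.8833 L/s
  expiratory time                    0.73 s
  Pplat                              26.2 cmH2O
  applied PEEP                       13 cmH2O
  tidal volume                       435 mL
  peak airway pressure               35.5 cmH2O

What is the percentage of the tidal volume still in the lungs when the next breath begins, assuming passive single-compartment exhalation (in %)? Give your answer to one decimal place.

R = (PIP − Pplat)/V̇ = (35.5 − 26.2) / 0.8833 = 9.3/0.8833 = 10.529 cmH2O·s/L.
C = Vt/(Pplat − PEEP) = 435.0 / (26.2 − 13) = 435.0/13.2 = 32.955 mL/cmH2O.
τ = R × C = 10.529 × 0.03296 L/cmH2O = 0.347 s.
Fraction remaining at end-expiration = e^(−Te/τ) = e^(−0.73/0.347) = 0.122 → 12.2%.

12.2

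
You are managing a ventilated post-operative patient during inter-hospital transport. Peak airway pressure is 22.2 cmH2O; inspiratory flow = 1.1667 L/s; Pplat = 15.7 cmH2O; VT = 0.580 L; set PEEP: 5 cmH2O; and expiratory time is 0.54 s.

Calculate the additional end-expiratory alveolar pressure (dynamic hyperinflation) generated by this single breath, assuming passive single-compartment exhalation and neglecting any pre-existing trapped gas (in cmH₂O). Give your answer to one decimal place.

1.8

R = (PIP − Pplat)/V̇ = (22.2 − 15.7) / 1.1667 = 6.5/1.1667 = 5.571 cmH2O·s/L.
C = Vt/(Pplat − PEEP) = 580.0 / (15.7 − 5) = 580.0/10.7 = 54.206 mL/cmH2O.
τ = R × C = 5.571 × 0.05421 L/cmH2O = 0.302 s.
Fraction remaining = e^(−Te/τ) = e^(−0.54/0.302) = 0.1673; trapped volume = 580.0 × 0.1673 = 97.034 mL.
Additional alveolar pressure from trapping ≈ V_trapped / C = 97.034 / 54.206 = 1.79 cmH2O.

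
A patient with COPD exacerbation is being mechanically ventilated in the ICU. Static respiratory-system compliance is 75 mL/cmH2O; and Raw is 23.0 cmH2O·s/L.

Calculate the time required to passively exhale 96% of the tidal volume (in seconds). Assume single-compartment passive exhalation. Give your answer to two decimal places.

5.55

τ = R × C = 23.0 × 75 mL/cmH2O = 23.0 × 0.075 L/cmH2O = 1.725 s.
Exhaled fraction f = 1 − e^(−t/τ) → t = −τ·ln(1 − f) = −1.725·ln(0.04) = 5.553 s.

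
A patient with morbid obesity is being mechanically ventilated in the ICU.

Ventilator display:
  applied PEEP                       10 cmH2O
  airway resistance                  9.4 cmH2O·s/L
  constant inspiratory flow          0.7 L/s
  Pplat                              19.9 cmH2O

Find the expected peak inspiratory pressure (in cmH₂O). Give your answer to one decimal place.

26.5

PIP = Pplat + Raw × flow = 19.9 + 9.4 × 0.7 = 19.9 + 6.58 = 26.48 cmH2O.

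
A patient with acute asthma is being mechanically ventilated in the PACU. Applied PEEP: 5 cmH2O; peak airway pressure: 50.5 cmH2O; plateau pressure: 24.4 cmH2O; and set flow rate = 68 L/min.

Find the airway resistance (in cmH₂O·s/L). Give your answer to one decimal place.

Flow: 68 L/min ÷ 60 = 1.1333 L/s.
Raw = (PIP − Pplat) / flow = (50.5 − 24.4) / 1.1333 = 26.1 / 1.1333 = 23.03 cmH2O·s/L.

23.0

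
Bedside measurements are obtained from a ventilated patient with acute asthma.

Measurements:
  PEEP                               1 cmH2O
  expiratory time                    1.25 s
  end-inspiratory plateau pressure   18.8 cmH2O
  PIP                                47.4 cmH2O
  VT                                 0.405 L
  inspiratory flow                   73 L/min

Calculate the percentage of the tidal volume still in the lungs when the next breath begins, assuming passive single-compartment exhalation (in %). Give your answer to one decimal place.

Flow: 73 L/min ÷ 60 = 1.2167 L/s.
R = (PIP − Pplat)/V̇ = (47.4 − 18.8) / 1.2167 = 28.6/1.2167 = 23.506 cmH2O·s/L.
C = Vt/(Pplat − PEEP) = 405.0 / (18.8 − 1) = 405.0/17.8 = 22.753 mL/cmH2O.
τ = R × C = 23.506 × 0.02275 L/cmH2O = 0.5348 s.
Fraction remaining at end-expiration = e^(−Te/τ) = e^(−1.25/0.5348) = 0.09659 → 9.659%.

9.7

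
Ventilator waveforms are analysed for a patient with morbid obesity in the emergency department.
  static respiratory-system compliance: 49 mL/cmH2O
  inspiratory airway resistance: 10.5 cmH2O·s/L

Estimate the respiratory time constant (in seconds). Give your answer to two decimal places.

τ = R × C = 10.5 × 49 mL/cmH2O = 10.5 × 0.049 L/cmH2O = 0.5145 s.

0.51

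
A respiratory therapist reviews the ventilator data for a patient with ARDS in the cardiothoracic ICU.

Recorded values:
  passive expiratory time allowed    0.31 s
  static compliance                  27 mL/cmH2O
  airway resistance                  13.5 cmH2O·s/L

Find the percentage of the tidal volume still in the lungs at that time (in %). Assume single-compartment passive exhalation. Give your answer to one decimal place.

τ = R × C = 13.5 × 27 mL/cmH2O = 13.5 × 0.027 L/cmH2O = 0.3645 s.
Passive exhalation: V(t)/V₀ = e^(−t/τ) = e^(−0.31/0.3645) = 0.4272.
Fraction remaining = 0.4272 → 42.72%.

42.7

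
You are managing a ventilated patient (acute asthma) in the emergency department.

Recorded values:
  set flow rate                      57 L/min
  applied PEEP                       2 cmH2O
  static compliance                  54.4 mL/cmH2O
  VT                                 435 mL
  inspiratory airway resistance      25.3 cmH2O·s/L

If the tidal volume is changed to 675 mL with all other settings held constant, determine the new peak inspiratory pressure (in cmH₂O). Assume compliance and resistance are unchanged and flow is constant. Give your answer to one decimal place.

38.4

Flow: 57 L/min ÷ 60 = 0.95 L/s.
PIP = Vt/C + R·V̇ + PEEP (constant-flow equation of motion).
Only the elastic term changes: ΔPIP = ΔVt / C = (675 − 435) / 54.4 = 4.412 cmH2O.
Original PIP = 435/54.4 + 25.3×0.95 + 2 = 34.031 cmH2O; new PIP = 34.031 + (4.412) = 38.443 cmH2O.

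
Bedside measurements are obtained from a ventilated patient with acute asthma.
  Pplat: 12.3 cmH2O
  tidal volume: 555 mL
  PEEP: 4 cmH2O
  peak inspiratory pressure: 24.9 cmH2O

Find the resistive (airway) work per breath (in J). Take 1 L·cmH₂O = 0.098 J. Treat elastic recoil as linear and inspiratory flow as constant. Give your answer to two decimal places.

With constant inspiratory flow the resistive pressure is constant at PIP − Pplat = 24.9 − 12.3 = 12.6 cmH2O, so resistive work = 12.6 × 0.555 = 6.993 L·cmH2O.
× 0.098 J/(L·cmH2O) → 0.6853 J.

0.69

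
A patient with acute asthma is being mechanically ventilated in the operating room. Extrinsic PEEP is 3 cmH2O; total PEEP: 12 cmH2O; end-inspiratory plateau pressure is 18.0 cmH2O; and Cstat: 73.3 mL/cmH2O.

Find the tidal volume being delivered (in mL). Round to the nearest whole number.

440

End-expiratory occlusion gives total PEEP = 12 cmH2O (intrinsic PEEP = 12 − 3 = 9). Use total PEEP for the elastic gradient.
Vt = Cstat × (Pplat − PEEPtotal) = 73.3 × (18.0 − 12) = 73.3 × 6.0 = 439.8 mL.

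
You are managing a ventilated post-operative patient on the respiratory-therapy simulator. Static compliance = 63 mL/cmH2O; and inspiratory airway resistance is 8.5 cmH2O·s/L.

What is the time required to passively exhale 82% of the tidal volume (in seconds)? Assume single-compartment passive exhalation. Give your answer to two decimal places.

τ = R × C = 8.5 × 63 mL/cmH2O = 8.5 × 0.063 L/cmH2O = 0.5355 s.
Exhaled fraction f = 1 − e^(−t/τ) → t = −τ·ln(1 − f) = −0.5355·ln(0.18) = 0.9183 s.

0.92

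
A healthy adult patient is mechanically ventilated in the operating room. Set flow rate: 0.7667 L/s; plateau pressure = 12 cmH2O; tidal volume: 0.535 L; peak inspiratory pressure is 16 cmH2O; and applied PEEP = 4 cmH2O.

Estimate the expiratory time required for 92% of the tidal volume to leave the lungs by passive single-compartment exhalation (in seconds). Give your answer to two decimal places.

R = (PIP − Pplat)/V̇ = (16 − 12) / 0.7667 = 4.0/0.7667 = 5.217 cmH2O·s/L.
C = Vt/(Pplat − PEEP) = 535.0 / (12 − 4) = 535.0/8.0 = 66.875 mL/cmH2O.
τ = R × C = 5.217 × 0.06688 L/cmH2O = 0.3489 s.
t = −τ·ln(1 − 0.92) = −0.3489·ln(0.08) = 0.8812 s.

0.88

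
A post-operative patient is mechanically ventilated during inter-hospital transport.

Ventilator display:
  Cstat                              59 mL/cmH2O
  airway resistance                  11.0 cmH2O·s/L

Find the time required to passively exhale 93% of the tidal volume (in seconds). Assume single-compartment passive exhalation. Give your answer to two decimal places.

1.73

τ = R × C = 11.0 × 59 mL/cmH2O = 11.0 × 0.059 L/cmH2O = 0.649 s.
Exhaled fraction f = 1 − e^(−t/τ) → t = −τ·ln(1 − f) = −0.649·ln(0.07) = 1.726 s.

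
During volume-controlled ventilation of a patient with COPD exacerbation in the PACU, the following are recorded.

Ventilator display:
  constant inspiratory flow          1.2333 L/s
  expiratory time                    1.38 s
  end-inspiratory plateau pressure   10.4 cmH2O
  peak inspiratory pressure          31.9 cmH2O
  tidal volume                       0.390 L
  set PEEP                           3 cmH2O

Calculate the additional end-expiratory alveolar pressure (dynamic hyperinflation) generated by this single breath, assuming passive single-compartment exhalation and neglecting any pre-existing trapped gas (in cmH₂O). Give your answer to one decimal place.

R = (PIP − Pplat)/V̇ = (31.9 − 10.4) / 1.2333 = 21.5/1.2333 = 17.433 cmH2O·s/L.
C = Vt/(Pplat − PEEP) = 390.0 / (10.4 − 3) = 390.0/7.4 = 52.703 mL/cmH2O.
τ = R × C = 17.433 × 0.0527 L/cmH2O = 0.9187 s.
Fraction remaining = e^(−Te/τ) = e^(−1.38/0.9187) = 0.2227; trapped volume = 390.0 × 0.2227 = 86.853 mL.
Additional alveolar pressure from trapping ≈ V_trapped / C = 86.853 / 52.703 = 1.648 cmH2O.

1.6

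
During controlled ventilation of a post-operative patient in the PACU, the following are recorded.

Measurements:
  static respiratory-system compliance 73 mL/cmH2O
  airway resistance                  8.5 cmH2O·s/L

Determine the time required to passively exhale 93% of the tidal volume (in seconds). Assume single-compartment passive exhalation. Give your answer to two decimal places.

τ = R × C = 8.5 × 73 mL/cmH2O = 8.5 × 0.073 L/cmH2O = 0.6205 s.
Exhaled fraction f = 1 − e^(−t/τ) → t = −τ·ln(1 − f) = −0.6205·ln(0.07) = 1.65 s.

1.65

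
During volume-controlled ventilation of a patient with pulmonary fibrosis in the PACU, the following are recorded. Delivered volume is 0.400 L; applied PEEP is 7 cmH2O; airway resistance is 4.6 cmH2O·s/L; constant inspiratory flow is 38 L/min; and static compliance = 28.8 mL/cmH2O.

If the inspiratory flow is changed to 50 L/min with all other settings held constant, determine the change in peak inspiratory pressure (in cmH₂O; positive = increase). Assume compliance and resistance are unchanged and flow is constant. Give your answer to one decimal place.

Flow: 38 L/min ÷ 60 = 0.6333 L/s.
New flow: 50 L/min ÷ 60 = 0.8333 L/s.
PIP = Vt/C + R·V̇ + PEEP (constant-flow equation of motion).
Only the resistive term changes: ΔPIP = R × ΔV̇ = 4.6 × (0.8333 − 0.6333) = 4.6 × 0.2 = 0.92 cmH2O.

0.9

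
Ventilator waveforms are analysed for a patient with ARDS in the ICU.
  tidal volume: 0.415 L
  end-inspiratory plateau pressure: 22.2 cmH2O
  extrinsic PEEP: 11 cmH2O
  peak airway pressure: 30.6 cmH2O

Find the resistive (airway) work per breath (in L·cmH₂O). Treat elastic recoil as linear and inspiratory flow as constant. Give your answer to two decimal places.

3.49

With constant inspiratory flow the resistive pressure is constant at PIP − Pplat = 30.6 − 22.2 = 8.4 cmH2O, so resistive work = 8.4 × 0.415 = 3.486 L·cmH2O.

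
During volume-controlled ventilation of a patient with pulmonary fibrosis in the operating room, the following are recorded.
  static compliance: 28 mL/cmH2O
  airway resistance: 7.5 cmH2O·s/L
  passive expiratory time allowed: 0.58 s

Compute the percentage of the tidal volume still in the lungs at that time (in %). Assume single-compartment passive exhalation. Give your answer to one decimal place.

6.3

τ = R × C = 7.5 × 28 mL/cmH2O = 7.5 × 0.028 L/cmH2O = 0.21 s.
Passive exhalation: V(t)/V₀ = e^(−t/τ) = e^(−0.58/0.21) = 0.06317.
Fraction remaining = 0.06317 → 6.317%.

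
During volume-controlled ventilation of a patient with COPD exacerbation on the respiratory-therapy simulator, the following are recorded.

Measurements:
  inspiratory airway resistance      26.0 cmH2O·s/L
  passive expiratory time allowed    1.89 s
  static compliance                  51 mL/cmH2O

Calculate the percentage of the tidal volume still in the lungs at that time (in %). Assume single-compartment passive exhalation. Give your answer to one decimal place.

24.0

τ = R × C = 26.0 × 51 mL/cmH2O = 26.0 × 0.051 L/cmH2O = 1.326 s.
Passive exhalation: V(t)/V₀ = e^(−t/τ) = e^(−1.89/1.326) = 0.2404.
Fraction remaining = 0.2404 → 24.04%.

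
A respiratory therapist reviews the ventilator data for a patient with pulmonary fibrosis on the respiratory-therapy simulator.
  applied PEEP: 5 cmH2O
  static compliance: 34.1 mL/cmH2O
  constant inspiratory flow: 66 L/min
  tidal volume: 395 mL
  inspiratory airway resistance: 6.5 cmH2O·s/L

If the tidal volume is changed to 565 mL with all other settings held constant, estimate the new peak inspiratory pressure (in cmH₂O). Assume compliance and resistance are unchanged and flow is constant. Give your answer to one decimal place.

28.7

Flow: 66 L/min ÷ 60 = 1.1 L/s.
PIP = Vt/C + R·V̇ + PEEP (constant-flow equation of motion).
Only the elastic term changes: ΔPIP = ΔVt / C = (565 − 395) / 34.1 = 4.985 cmH2O.
Original PIP = 395/34.1 + 6.5×1.1 + 5 = 23.734 cmH2O; new PIP = 23.734 + (4.985) = 28.719 cmH2O.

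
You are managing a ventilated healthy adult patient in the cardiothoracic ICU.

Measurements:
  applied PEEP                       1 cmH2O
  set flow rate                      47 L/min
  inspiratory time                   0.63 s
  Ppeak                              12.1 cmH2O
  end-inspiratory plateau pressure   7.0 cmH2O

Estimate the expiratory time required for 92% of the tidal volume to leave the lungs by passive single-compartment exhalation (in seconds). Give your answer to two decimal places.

Flow: 47 L/min ÷ 60 = 0.7833 L/s.
Vt = flow × Ti = 0.7833 L/s × 0.63 s × 1000 mL/L = 493.48 mL.
R = (PIP − Pplat)/V̇ = (12.1 − 7.0) / 0.7833 = 5.1/0.7833 = 6.511 cmH2O·s/L.
C = Vt/(Pplat − PEEP) = 493.48 / (7.0 − 1) = 493.48/6.0 = 82.247 mL/cmH2O.
τ = R × C = 6.511 × 0.08225 L/cmH2O = 0.5355 s.
t = −τ·ln(1 − 0.92) = −0.5355·ln(0.08) = 1.353 s.

1.35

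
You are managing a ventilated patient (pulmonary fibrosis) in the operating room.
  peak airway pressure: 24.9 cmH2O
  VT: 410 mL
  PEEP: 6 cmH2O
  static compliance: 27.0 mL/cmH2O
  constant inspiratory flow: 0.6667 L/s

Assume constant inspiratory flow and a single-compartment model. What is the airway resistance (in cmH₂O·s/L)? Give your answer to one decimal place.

5.6

Equation of motion (constant flow): PIP = Vt/C + R·V̇ + PEEP.
R·V̇ = PIP − Vt/C − PEEP = 24.9 − 410/27.0 − 6 = 24.9 − 15.185 − 6 = 3.715 cmH2O.
R = 3.715 / 0.6667 = 5.572 cmH2O·s/L.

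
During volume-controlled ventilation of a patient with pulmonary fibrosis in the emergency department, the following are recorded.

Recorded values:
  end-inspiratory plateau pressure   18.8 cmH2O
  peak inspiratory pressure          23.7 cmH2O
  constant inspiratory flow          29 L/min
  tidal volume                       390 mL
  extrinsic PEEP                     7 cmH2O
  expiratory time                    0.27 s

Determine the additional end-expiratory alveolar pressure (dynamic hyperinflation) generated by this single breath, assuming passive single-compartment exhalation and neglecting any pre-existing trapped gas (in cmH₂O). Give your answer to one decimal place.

Flow: 29 L/min ÷ 60 = 0.4833 L/s.
R = (PIP − Pplat)/V̇ = (23.7 − 18.8) / 0.4833 = 4.9/0.4833 = 10.139 cmH2O·s/L.
C = Vt/(Pplat − PEEP) = 390.0 / (18.8 − 7) = 390.0/11.8 = 33.051 mL/cmH2O.
τ = R × C = 10.139 × 0.03305 L/cmH2O = 0.3351 s.
Fraction remaining = e^(−Te/τ) = e^(−0.27/0.3351) = 0.4468; trapped volume = 390.0 × 0.4468 = 174.25 mL.
Additional alveolar pressure from trapping ≈ V_trapped / C = 174.25 / 33.051 = 5.272 cmH2O.

5.3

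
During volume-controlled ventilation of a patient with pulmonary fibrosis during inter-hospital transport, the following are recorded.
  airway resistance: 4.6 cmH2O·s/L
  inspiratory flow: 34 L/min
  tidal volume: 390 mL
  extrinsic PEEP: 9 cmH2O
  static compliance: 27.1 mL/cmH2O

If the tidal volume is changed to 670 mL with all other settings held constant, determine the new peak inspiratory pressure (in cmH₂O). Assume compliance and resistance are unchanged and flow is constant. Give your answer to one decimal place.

Flow: 34 L/min ÷ 60 = 0.5667 L/s.
PIP = Vt/C + R·V̇ + PEEP (constant-flow equation of motion).
Only the elastic term changes: ΔPIP = ΔVt / C = (670 − 390) / 27.1 = 10.332 cmH2O.
Original PIP = 390/27.1 + 4.6×0.5667 + 9 = 25.998 cmH2O; new PIP = 25.998 + (10.332) = 36.33 cmH2O.

36.3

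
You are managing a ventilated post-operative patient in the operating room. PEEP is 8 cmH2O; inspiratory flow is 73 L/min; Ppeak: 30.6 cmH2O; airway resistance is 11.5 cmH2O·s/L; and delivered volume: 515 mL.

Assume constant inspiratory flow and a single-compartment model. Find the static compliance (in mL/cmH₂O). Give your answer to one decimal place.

59.8

Flow: 73 L/min ÷ 60 = 1.2167 L/s.
Equation of motion (constant flow): PIP = Vt/C + R·V̇ + PEEP.
Vt/C = PIP − R·V̇ − PEEP = 30.6 − 11.5×1.2167 − 8 = 30.6 − 13.992 − 8 = 8.608 cmH2O.
C = Vt / 8.608 = 515 / 8.608 = 59.828 mL/cmH2O.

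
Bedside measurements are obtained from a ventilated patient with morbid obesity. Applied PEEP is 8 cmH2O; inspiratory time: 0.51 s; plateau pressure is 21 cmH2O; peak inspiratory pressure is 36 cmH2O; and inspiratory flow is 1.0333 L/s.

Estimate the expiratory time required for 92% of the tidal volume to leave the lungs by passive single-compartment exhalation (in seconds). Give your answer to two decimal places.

1.49

Vt = flow × Ti = 1.0333 L/s × 0.51 s × 1000 mL/L = 526.98 mL.
R = (PIP − Pplat)/V̇ = (36 − 21) / 1.0333 = 15.0/1.0333 = 14.517 cmH2O·s/L.
C = Vt/(Pplat − PEEP) = 526.98 / (21 − 8) = 526.98/13.0 = 40.537 mL/cmH2O.
τ = R × C = 14.517 × 0.04054 L/cmH2O = 0.5885 s.
t = −τ·ln(1 − 0.92) = −0.5885·ln(0.08) = 1.486 s.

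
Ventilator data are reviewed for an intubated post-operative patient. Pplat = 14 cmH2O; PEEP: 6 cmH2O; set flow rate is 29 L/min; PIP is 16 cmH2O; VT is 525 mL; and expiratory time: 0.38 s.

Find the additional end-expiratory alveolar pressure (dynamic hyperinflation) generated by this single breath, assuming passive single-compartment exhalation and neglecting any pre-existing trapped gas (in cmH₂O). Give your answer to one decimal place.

2.0

Flow: 29 L/min ÷ 60 = 0.4833 L/s.
R = (PIP − Pplat)/V̇ = (16 − 14) / 0.4833 = 2.0/0.4833 = 4.138 cmH2O·s/L.
C = Vt/(Pplat − PEEP) = 525.0 / (14 − 6) = 525.0/8.0 = 65.625 mL/cmH2O.
τ = R × C = 4.138 × 0.06563 L/cmH2O = 0.2716 s.
Fraction remaining = e^(−Te/τ) = e^(−0.38/0.2716) = 0.2468; trapped volume = 525.0 × 0.2468 = 129.57 mL.
Additional alveolar pressure from trapping ≈ V_trapped / C = 129.57 / 65.625 = 1.974 cmH2O.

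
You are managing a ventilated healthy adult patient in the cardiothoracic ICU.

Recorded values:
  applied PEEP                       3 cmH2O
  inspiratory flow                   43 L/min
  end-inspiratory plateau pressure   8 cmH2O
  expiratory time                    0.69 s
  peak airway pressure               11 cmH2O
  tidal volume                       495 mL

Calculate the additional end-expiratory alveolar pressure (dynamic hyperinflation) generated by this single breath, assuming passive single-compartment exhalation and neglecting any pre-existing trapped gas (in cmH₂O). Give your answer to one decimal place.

0.9

Flow: 43 L/min ÷ 60 = 0.7167 L/s.
R = (PIP − Pplat)/V̇ = (11 − 8) / 0.7167 = 3.0/0.7167 = 4.186 cmH2O·s/L.
C = Vt/(Pplat − PEEP) = 495.0 / (8 − 3) = 495.0/5.0 = 99.0 mL/cmH2O.
τ = R × C = 4.186 × 0.099 L/cmH2O = 0.4144 s.
Fraction remaining = e^(−Te/τ) = e^(−0.69/0.4144) = 0.1892; trapped volume = 495.0 × 0.1892 = 93.654 mL.
Additional alveolar pressure from trapping ≈ V_trapped / C = 93.654 / 99.0 = 0.946 cmH2O.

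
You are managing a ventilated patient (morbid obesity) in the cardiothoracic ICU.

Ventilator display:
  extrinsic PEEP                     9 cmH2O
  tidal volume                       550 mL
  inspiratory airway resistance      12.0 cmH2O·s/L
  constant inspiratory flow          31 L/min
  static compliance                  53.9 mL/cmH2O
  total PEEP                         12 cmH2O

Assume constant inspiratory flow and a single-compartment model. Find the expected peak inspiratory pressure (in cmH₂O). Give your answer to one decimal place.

Flow: 31 L/min ÷ 60 = 0.5167 L/s.
Total PEEP = 12 cmH2O (set 9 + intrinsic 3); this is the baseline alveolar pressure.
Equation of motion (constant flow): PIP = Vt/C + R·V̇ + PEEP.
PIP = 550/53.9 + 12.0×0.5167 + 12 = 10.204 + 6.2 + 12 = 28.404 cmH2O.

28.4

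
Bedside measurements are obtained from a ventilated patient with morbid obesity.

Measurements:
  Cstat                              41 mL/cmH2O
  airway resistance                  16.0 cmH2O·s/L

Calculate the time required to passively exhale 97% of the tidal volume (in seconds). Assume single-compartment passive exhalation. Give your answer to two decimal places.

2.30

τ = R × C = 16.0 × 41 mL/cmH2O = 16.0 × 0.041 L/cmH2O = 0.656 s.
Exhaled fraction f = 1 − e^(−t/τ) → t = −τ·ln(1 − f) = −0.656·ln(0.03) = 2.3 s.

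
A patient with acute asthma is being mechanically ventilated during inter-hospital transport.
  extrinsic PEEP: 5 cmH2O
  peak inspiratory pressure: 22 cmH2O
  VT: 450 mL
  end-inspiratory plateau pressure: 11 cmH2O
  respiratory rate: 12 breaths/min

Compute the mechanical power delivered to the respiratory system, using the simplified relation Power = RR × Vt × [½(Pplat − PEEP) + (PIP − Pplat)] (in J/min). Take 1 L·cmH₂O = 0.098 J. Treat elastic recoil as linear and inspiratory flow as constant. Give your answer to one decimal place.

7.4

Per-breath work = Vt × [½(Pplat−PEEP) + (PIP−Pplat)] = 0.450 × [0.5×6.0 + 11.0] = 0.450 × 14.0 = 6.3 L·cmH2O.
Power = 12 × 6.3 = 75.6 L·cmH2O/min.
× 0.098 J/(L·cmH2O) → 7.409 J/min.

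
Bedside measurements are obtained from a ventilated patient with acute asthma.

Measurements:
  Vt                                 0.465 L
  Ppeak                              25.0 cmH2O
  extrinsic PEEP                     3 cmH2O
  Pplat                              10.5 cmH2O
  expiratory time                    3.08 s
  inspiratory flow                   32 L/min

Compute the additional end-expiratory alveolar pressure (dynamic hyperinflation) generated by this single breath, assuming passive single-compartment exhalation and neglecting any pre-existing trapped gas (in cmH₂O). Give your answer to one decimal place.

1.2

Flow: 32 L/min ÷ 60 = 0.5333 L/s.
R = (PIP − Pplat)/V̇ = (25.0 − 10.5) / 0.5333 = 14.5/0.5333 = 27.189 cmH2O·s/L.
C = Vt/(Pplat − PEEP) = 465.0 / (10.5 − 3) = 465.0/7.5 = 62.0 mL/cmH2O.
τ = R × C = 27.189 × 0.062 L/cmH2O = 1.686 s.
Fraction remaining = e^(−Te/τ) = e^(−3.08/1.686) = 0.1609; trapped volume = 465.0 × 0.1609 = 74.819 mL.
Additional alveolar pressure from trapping ≈ V_trapped / C = 74.819 / 62.0 = 1.207 cmH2O.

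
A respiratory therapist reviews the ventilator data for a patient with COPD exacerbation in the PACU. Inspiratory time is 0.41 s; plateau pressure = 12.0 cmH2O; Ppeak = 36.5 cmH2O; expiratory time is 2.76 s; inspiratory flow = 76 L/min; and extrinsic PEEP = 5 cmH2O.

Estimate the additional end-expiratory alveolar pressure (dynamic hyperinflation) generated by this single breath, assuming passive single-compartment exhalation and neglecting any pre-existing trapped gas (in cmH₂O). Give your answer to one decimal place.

1.0

Flow: 76 L/min ÷ 60 = 1.2667 L/s.
Vt = flow × Ti = 1.2667 L/s × 0.41 s × 1000 mL/L = 519.35 mL.
R = (PIP − Pplat)/V̇ = (36.5 − 12.0) / 1.2667 = 24.5/1.2667 = 19.342 cmH2O·s/L.
C = Vt/(Pplat − PEEP) = 519.35 / (12.0 − 5) = 519.35/7.0 = 74.193 mL/cmH2O.
τ = R × C = 19.342 × 0.07419 L/cmH2O = 1.435 s.
Fraction remaining = e^(−Te/τ) = e^(−2.76/1.435) = 0.1461; trapped volume = 519.35 × 0.1461 = 75.877 mL.
Additional alveolar pressure from trapping ≈ V_trapped / C = 75.877 / 74.193 = 1.023 cmH2O.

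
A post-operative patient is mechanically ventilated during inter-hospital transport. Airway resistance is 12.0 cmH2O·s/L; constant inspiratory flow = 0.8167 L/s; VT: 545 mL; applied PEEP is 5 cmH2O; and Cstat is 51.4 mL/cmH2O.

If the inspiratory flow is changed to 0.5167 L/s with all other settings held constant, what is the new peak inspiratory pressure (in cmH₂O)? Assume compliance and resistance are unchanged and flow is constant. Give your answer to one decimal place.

21.8

PIP = Vt/C + R·V̇ + PEEP (constant-flow equation of motion).
Only the resistive term changes: ΔPIP = R × ΔV̇ = 12.0 × (0.5167 − 0.8167) = 12.0 × -0.3 = -3.6 cmH2O.
Original PIP = 545/51.4 + 12.0×0.8167 + 5 = 25.404 cmH2O; new PIP = 25.404 + (-3.6) = 21.804 cmH2O.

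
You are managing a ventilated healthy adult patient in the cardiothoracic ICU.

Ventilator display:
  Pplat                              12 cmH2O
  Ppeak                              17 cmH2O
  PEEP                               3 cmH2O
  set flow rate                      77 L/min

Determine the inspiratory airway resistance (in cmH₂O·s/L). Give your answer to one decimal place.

3.9

Flow: 77 L/min ÷ 60 = 1.2833 L/s.
Raw = (PIP − Pplat) / flow = (17 − 12) / 1.2833 = 5.0 / 1.2833 = 3.896 cmH2O·s/L.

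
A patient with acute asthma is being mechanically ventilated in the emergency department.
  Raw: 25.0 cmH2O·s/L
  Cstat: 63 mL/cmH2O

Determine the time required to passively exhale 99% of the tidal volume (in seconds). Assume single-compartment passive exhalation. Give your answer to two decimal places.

7.25

τ = R × C = 25.0 × 63 mL/cmH2O = 25.0 × 0.063 L/cmH2O = 1.575 s.
Exhaled fraction f = 1 − e^(−t/τ) → t = −τ·ln(1 − f) = −1.575·ln(0.01) = 7.253 s.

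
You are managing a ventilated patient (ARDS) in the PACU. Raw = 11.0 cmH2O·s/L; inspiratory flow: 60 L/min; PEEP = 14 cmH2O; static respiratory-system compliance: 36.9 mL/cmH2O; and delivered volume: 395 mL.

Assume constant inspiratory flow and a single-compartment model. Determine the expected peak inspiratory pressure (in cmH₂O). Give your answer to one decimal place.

Flow: 60 L/min ÷ 60 = 1 L/s.
Equation of motion (constant flow): PIP = Vt/C + R·V̇ + PEEP.
PIP = 395/36.9 + 11.0×1 + 14 = 10.705 + 11.0 + 14 = 35.705 cmH2O.

35.7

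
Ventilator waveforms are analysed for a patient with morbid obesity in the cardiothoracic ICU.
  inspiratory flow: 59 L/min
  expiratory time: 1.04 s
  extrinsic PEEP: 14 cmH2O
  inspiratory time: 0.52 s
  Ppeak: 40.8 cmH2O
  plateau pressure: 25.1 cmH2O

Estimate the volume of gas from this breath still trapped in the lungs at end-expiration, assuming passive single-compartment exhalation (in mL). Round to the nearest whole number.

Flow: 59 L/min ÷ 60 = 0.9833 L/s.
Vt = flow × Ti = 0.9833 L/s × 0.52 s × 1000 mL/L = 511.32 mL.
R = (PIP − Pplat)/V̇ = (40.8 − 25.1) / 0.9833 = 15.7/0.9833 = 15.967 cmH2O·s/L.
C = Vt/(Pplat − PEEP) = 511.32 / (25.1 − 14) = 511.32/11.1 = 46.065 mL/cmH2O.
τ = R × C = 15.967 × 0.04607 L/cmH2O = 0.7356 s.
Fraction remaining = e^(−Te/τ) = e^(−1.04/0.7356) = 0.2432.
Trapped volume = 511.32 × 0.2432 = 124.35 mL.

124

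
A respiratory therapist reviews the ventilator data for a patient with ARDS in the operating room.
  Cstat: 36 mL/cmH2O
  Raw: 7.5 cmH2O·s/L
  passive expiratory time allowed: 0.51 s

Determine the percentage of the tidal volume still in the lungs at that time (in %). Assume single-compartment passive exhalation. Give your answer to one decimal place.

τ = R × C = 7.5 × 36 mL/cmH2O = 7.5 × 0.036 L/cmH2O = 0.27 s.
Passive exhalation: V(t)/V₀ = e^(−t/τ) = e^(−0.51/0.27) = 0.1512.
Fraction remaining = 0.1512 → 15.12%.

15.1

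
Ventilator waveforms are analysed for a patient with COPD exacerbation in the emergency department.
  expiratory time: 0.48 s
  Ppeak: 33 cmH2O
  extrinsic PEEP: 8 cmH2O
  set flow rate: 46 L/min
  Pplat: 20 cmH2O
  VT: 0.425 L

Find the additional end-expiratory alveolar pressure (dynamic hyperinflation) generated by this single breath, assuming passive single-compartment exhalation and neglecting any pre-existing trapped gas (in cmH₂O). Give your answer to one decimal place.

5.4

Flow: 46 L/min ÷ 60 = 0.7667 L/s.
R = (PIP − Pplat)/V̇ = (33 − 20) / 0.7667 = 13.0/0.7667 = 16.956 cmH2O·s/L.
C = Vt/(Pplat − PEEP) = 425.0 / (20 − 8) = 425.0/12.0 = 35.417 mL/cmH2O.
τ = R × C = 16.956 × 0.03542 L/cmH2O = 0.6006 s.
Fraction remaining = e^(−Te/τ) = e^(−0.48/0.6006) = 0.4497; trapped volume = 425.0 × 0.4497 = 191.12 mL.
Additional alveolar pressure from trapping ≈ V_trapped / C = 191.12 / 35.417 = 5.396 cmH2O.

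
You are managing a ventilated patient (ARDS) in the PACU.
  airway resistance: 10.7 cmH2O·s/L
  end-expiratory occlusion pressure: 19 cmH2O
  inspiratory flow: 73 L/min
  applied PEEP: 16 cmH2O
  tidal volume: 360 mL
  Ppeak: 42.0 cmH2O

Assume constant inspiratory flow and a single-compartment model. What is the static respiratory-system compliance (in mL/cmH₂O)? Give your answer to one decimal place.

Flow: 73 L/min ÷ 60 = 1.2167 L/s.
Total PEEP = 19 cmH2O (set 16 + intrinsic 3); this is the baseline alveolar pressure.
Equation of motion (constant flow): PIP = Vt/C + R·V̇ + PEEP.
Vt/C = PIP − R·V̇ − PEEP = 42.0 − 10.7×1.2167 − 19 = 42.0 − 13.019 − 19 = 9.981 cmH2O.
C = Vt / 9.981 = 360 / 9.981 = 36.069 mL/cmH2O.

36.1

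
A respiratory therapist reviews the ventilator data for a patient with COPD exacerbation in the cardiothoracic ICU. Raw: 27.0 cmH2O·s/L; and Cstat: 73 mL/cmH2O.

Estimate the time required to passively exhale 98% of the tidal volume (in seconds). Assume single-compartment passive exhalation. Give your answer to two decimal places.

7.71

τ = R × C = 27.0 × 73 mL/cmH2O = 27.0 × 0.073 L/cmH2O = 1.971 s.
Exhaled fraction f = 1 − e^(−t/τ) → t = −τ·ln(1 − f) = −1.971·ln(0.02) = 7.711 s.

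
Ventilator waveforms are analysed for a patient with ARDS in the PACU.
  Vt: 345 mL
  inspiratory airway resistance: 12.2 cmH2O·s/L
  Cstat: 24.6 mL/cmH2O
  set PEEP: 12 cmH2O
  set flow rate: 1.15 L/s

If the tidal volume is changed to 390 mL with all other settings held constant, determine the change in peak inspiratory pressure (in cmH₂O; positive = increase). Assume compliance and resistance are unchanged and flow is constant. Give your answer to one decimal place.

PIP = Vt/C + R·V̇ + PEEP (constant-flow equation of motion).
Only the elastic term changes: ΔPIP = ΔVt / C = (390 − 345) / 24.6 = 1.829 cmH2O.

1.8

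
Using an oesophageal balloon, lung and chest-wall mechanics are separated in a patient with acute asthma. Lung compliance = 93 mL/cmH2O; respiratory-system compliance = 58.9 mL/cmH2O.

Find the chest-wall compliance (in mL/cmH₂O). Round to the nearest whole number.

161

1/Ccw = 1/Crs − 1/CL.
1/Ccw = 1/58.9 − 1/93 = 0.006225.
Ccw = 160.64 mL/cmH2O.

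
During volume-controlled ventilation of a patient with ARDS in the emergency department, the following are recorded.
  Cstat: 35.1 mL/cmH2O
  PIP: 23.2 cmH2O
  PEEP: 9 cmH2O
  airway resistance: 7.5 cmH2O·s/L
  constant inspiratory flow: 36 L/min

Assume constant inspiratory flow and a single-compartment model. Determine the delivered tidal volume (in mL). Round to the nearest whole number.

Flow: 36 L/min ÷ 60 = 0.6 L/s.
Equation of motion (constant flow): PIP = Vt/C + R·V̇ + PEEP.
Vt/C = PIP − R·V̇ − PEEP = 23.2 − 4.5 − 9 = 9.7 cmH2O.
Vt = C × 9.7 = 35.1 × 9.7 = 340.47 mL.

340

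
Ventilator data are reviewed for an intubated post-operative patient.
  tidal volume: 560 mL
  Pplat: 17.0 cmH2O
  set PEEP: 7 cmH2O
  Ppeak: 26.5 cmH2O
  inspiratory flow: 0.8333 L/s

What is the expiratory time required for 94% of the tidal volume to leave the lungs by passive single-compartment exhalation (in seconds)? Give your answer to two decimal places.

1.80

R = (PIP − Pplat)/V̇ = (26.5 − 17.0) / 0.8333 = 9.5/0.8333 = 11.4 cmH2O·s/L.
C = Vt/(Pplat − PEEP) = 560.0 / (17.0 − 7) = 560.0/10.0 = 56.0 mL/cmH2O.
τ = R × C = 11.4 × 0.056 L/cmH2O = 0.6384 s.
t = −τ·ln(1 − 0.94) = −0.6384·ln(0.06) = 1.796 s.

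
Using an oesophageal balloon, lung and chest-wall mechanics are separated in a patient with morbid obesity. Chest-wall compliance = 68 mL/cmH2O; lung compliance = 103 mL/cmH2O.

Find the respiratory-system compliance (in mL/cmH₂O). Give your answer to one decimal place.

41.0

Lung and chest wall are elastances in series: 1/Crs = 1/CL + 1/Ccw.
1/Crs = 1/103 + 1/68 = 0.02441.
Crs = 40.967 mL/cmH2O.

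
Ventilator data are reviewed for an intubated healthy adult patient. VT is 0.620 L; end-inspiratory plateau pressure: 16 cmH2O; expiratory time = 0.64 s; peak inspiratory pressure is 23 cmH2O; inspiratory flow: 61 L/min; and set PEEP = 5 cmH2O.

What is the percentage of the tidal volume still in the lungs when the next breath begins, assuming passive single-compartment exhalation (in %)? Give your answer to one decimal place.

Flow: 61 L/min ÷ 60 = 1.0167 L/s.
R = (PIP − Pplat)/V̇ = (23 − 16) / 1.0167 = 7.0/1.0167 = 6.885 cmH2O·s/L.
C = Vt/(Pplat − PEEP) = 620.0 / (16 − 5) = 620.0/11.0 = 56.364 mL/cmH2O.
τ = R × C = 6.885 × 0.05636 L/cmH2O = 0.388 s.
Fraction remaining at end-expiration = e^(−Te/τ) = e^(−0.64/0.388) = 0.1921 → 19.21%.

19.2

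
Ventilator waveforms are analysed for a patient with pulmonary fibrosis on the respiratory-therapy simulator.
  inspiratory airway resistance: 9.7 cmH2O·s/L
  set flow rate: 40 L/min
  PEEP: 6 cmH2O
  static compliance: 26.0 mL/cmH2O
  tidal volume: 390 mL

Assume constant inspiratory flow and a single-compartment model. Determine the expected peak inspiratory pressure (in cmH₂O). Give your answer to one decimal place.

27.5

Flow: 40 L/min ÷ 60 = 0.6667 L/s.
Equation of motion (constant flow): PIP = Vt/C + R·V̇ + PEEP.
PIP = 390/26.0 + 9.7×0.6667 + 6 = 15.0 + 6.467 + 6 = 27.467 cmH2O.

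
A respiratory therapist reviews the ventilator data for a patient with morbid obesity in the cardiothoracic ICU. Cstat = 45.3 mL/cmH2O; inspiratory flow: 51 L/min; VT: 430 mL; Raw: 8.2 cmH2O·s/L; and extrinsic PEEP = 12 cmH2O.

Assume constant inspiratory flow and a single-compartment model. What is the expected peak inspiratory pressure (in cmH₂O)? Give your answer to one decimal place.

28.5

Flow: 51 L/min ÷ 60 = 0.85 L/s.
Equation of motion (constant flow): PIP = Vt/C + R·V̇ + PEEP.
PIP = 430/45.3 + 8.2×0.85 + 12 = 9.492 + 6.97 + 12 = 28.462 cmH2O.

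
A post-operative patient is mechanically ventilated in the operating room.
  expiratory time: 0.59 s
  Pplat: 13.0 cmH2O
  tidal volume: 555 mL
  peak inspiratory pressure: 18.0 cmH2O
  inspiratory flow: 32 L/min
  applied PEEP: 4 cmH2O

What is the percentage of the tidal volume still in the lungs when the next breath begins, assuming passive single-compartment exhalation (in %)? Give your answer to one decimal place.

36.0

Flow: 32 L/min ÷ 60 = 0.5333 L/s.
R = (PIP − Pplat)/V̇ = (18.0 − 13.0) / 0.5333 = 5.0/0.5333 = 9.376 cmH2O·s/L.
C = Vt/(Pplat − PEEP) = 555.0 / (13.0 − 4) = 555.0/9.0 = 61.667 mL/cmH2O.
τ = R × C = 9.376 × 0.06167 L/cmH2O = 0.5782 s.
Fraction remaining at end-expiration = e^(−Te/τ) = e^(−0.59/0.5782) = 0.3604 → 36.04%.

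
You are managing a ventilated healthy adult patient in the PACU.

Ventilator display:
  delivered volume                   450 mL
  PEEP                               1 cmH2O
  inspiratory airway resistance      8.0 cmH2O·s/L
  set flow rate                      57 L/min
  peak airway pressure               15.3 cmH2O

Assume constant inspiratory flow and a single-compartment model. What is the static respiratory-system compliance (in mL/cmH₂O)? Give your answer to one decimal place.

67.2

Flow: 57 L/min ÷ 60 = 0.95 L/s.
Equation of motion (constant flow): PIP = Vt/C + R·V̇ + PEEP.
Vt/C = PIP − R·V̇ − PEEP = 15.3 − 8.0×0.95 − 1 = 15.3 − 7.6 − 1 = 6.7 cmH2O.
C = Vt / 6.7 = 450 / 6.7 = 67.164 mL/cmH2O.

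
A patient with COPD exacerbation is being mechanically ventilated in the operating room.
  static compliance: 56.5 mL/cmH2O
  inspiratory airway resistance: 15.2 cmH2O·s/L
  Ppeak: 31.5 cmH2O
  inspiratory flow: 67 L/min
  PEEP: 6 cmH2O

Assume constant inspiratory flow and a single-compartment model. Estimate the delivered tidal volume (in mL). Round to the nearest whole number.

482

Flow: 67 L/min ÷ 60 = 1.1167 L/s.
Equation of motion (constant flow): PIP = Vt/C + R·V̇ + PEEP.
Vt/C = PIP − R·V̇ − PEEP = 31.5 − 16.974 − 6 = 8.526 cmH2O.
Vt = C × 8.526 = 56.5 × 8.526 = 481.72 mL.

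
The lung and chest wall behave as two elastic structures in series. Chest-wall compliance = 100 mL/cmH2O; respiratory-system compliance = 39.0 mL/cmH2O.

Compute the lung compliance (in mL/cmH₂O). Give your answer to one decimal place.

63.9

1/CL = 1/Crs − 1/Ccw.
1/CL = 1/39.0 − 1/100 = 0.01564.
CL = 63.939 mL/cmH2O.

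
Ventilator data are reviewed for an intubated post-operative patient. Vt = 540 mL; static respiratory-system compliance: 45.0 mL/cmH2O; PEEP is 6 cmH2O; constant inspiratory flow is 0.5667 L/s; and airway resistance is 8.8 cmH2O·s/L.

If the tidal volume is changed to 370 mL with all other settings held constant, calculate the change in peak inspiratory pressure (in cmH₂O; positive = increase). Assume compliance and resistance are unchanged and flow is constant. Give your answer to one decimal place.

-3.8

PIP = Vt/C + R·V̇ + PEEP (constant-flow equation of motion).
Only the elastic term changes: ΔPIP = ΔVt / C = (370 − 540) / 45.0 = -3.778 cmH2O.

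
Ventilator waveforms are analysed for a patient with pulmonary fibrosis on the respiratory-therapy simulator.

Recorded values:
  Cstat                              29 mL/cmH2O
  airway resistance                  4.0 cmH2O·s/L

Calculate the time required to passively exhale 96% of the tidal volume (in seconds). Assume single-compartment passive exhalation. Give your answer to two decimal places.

τ = R × C = 4.0 × 29 mL/cmH2O = 4.0 × 0.029 L/cmH2O = 0.116 s.
Exhaled fraction f = 1 − e^(−t/τ) → t = −τ·ln(1 − f) = −0.116·ln(0.04) = 0.3734 s.

0.37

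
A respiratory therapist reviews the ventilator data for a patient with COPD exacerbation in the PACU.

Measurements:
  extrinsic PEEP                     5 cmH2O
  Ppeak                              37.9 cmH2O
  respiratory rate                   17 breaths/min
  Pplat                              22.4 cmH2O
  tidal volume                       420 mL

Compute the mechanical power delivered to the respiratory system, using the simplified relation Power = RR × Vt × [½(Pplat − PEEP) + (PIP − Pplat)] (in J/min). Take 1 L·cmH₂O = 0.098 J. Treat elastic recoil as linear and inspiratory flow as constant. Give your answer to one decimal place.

16.9

Per-breath work = Vt × [½(Pplat−PEEP) + (PIP−Pplat)] = 0.420 × [0.5×17.4 + 15.5] = 0.420 × 24.2 = 10.164 L·cmH2O.
Power = 17 × 10.164 = 172.79 L·cmH2O/min.
× 0.098 J/(L·cmH2O) → 16.933 J/min.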